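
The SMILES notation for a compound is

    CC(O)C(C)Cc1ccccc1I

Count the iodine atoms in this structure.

Scan the SMILES for I atoms (remember two-letter symbols like Cl and Br are single atoms).
Iodine count: 1.

1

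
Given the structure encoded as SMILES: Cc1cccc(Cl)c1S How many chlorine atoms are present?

1

Scan the SMILES for Cl atoms (remember two-letter symbols like Cl and Br are single atoms).
Chlorine count: 1.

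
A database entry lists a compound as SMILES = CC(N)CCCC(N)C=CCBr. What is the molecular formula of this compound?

C9H19BrN2

Walk through each heavy atom and fill implicit hydrogens from standard valence (C 4, N 3, O 2, S 2, halogen 1):
  atom 1: C, bond orders sum to 1 (valence 4) → 3 H
  atom 2: C, bond orders sum to 3 (valence 4) → 1 H
  atom 3: N, bond orders sum to 1 (valence 3) → 2 H
  atom 4: C, bond orders sum to 2 (valence 4) → 2 H
  atom 5: C, bond orders sum to 2 (valence 4) → 2 H
  atom 6: C, bond orders sum to 2 (valence 4) → 2 H
  atom 7: C, bond orders sum to 3 (valence 4) → 1 H
  atom 8: N, bond orders sum to 1 (valence 3) → 2 H
  atom 9: C, bond orders sum to 3 (valence 4) → 1 H
  atom 10: C, bond orders sum to 3 (valence 4) → 1 H
  atom 11: C, bond orders sum to 2 (valence 4) → 2 H
  atom 12: Br (halogen, monovalent) → 0 H
Totals → C:9, H:19, Br:1, N:2.
In Hill order: C9H19BrN2.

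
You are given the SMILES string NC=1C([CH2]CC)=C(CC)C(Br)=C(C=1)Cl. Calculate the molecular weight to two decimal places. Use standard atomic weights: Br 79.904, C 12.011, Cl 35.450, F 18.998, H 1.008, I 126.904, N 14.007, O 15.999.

276.60 g/mol

First, the molecular formula is C11H15BrClN (counting implicit H from valence).
  Br: 1 × 79.904 = 79.904
  C: 11 × 12.011 = 132.121
  Cl: 1 × 35.450 = 35.450
  H: 15 × 1.008 = 15.120
  N: 1 × 14.007 = 14.007
Sum: 1×79.904 + 11×12.011 + 1×35.450 + 15×1.008 + 1×14.007 = 276.602 → 276.60 g/mol.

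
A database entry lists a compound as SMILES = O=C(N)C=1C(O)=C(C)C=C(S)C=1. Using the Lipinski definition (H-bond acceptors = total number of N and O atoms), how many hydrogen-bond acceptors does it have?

N atoms: 1; O atoms: 2.
Lipinski HBA = 1 + 2 = 3.

3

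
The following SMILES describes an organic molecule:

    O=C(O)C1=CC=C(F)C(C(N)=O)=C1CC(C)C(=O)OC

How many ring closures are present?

1

In SMILES, each pair of matching ring-closure digits denotes one ring-closing bond; the number of such bonds equals the number of independent rings.
Ring-closure bonds here: 1.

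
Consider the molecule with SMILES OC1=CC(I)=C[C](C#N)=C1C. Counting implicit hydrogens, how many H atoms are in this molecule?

Walk through each heavy atom and fill implicit hydrogens from standard valence (C 4, N 3, O 2, S 2, halogen 1):
  atom 1: O, bond orders sum to 1 (valence 2) → 1 H
  atom 2: C, bond orders sum to 4 (valence 4) → 0 H
  atom 3: C, bond orders sum to 3 (valence 4) → 1 H
  atom 4: C, bond orders sum to 4 (valence 4) → 0 H
  atom 5: I (halogen, monovalent) → 0 H
  atom 6: C, bond orders sum to 3 (valence 4) → 1 H
  atom 7: C with explicit H count 0
  atom 8: C, bond orders sum to 4 (valence 4) → 0 H
  atom 9: N, bond orders sum to 3 (valence 3) → 0 H
  atom 10: C, bond orders sum to 4 (valence 4) → 0 H
  atom 11: C, bond orders sum to 1 (valence 4) → 3 H
Total hydrogens: 6.

6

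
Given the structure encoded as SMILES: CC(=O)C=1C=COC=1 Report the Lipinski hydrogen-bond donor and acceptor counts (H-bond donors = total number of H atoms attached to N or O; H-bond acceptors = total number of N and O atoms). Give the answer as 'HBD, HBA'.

0, 2

Donors: find every N or O and count the H atoms it carries.
  atom 3 (O): bond orders sum to 2 → 0 H
  atom 7 (O): bond orders sum to 2 → 0 H
Lipinski HBD = 0.
Acceptors: N atoms = 0, O atoms = 2 → HBA = 2.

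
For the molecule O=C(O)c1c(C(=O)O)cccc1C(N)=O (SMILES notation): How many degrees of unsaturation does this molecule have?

7

Molecular formula: C9H7NO5.
DoU = (2C + 2 + N − H − X) / 2, where X is the halogen count and O/S are ignored.
    = (2·9 + 2 + 1 − 7 − 0) / 2 = 14 / 2 = 7.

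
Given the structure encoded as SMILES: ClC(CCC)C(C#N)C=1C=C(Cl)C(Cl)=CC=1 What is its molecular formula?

C12H12Cl3N

Walk through each heavy atom and fill implicit hydrogens from standard valence (C 4, N 3, O 2, S 2, halogen 1):
  atom 1: Cl (halogen, monovalent) → 0 H
  atom 2: C, bond orders sum to 3 (valence 4) → 1 H
  atom 3: C, bond orders sum to 2 (valence 4) → 2 H
  atom 4: C, bond orders sum to 2 (valence 4) → 2 H
  atom 5: C, bond orders sum to 1 (valence 4) → 3 H
  atom 6: C, bond orders sum to 3 (valence 4) → 1 H
  atom 7: C, bond orders sum to 4 (valence 4) → 0 H
  atom 8: N, bond orders sum to 3 (valence 3) → 0 H
  atom 9: C, bond orders sum to 4 (valence 4) → 0 H
  atom 10: C, bond orders sum to 3 (valence 4) → 1 H
  atom 11: C, bond orders sum to 4 (valence 4) → 0 H
  atom 12: Cl (halogen, monovalent) → 0 H
  atom 13: C, bond orders sum to 4 (valence 4) → 0 H
  atom 14: Cl (halogen, monovalent) → 0 H
  atom 15: C, bond orders sum to 3 (valence 4) → 1 H
  atom 16: C, bond orders sum to 3 (valence 4) → 1 H
Totals → C:12, H:12, Cl:3, N:1.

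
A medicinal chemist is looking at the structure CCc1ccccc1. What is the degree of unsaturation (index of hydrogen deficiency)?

Molecular formula: C8H10.
DoU = (2C + 2 + N − H − X) / 2, where X is the halogen count and O/S are ignored.
    = (2·8 + 2 + 0 − 10 − 0) / 2 = 8 / 2 = 4.

4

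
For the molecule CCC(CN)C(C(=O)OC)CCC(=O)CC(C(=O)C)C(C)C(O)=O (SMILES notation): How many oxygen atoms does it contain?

Scan the SMILES for O atoms (remember two-letter symbols like Cl and Br are single atoms).
Oxygen count: 6.

6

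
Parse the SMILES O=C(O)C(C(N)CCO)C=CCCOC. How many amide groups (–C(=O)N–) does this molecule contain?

0

Scan the SMILES for the amide motif — none present.
Groups that are present: 1 alkene, 1 carboxylic acid, 1 ether, 1 hydroxyl, 1 primary amine.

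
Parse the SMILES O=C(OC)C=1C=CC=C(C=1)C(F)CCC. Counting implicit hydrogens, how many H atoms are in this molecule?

15

Walk through each heavy atom and fill implicit hydrogens from standard valence (C 4, N 3, O 2, S 2, halogen 1):
  atom 1: O, bond orders sum to 2 (valence 2) → 0 H
  atom 2: C, bond orders sum to 4 (valence 4) → 0 H
  atom 3: O, bond orders sum to 2 (valence 2) → 0 H
  atom 4: C, bond orders sum to 1 (valence 4) → 3 H
  atom 5: C, bond orders sum to 4 (valence 4) → 0 H
  atom 6: C, bond orders sum to 3 (valence 4) → 1 H
  atom 7: C, bond orders sum to 3 (valence 4) → 1 H
  atom 8: C, bond orders sum to 3 (valence 4) → 1 H
  atom 9: C, bond orders sum to 4 (valence 4) → 0 H
  atom 10: C, bond orders sum to 3 (valence 4) → 1 H
  atom 11: C, bond orders sum to 3 (valence 4) → 1 H
  atom 12: F (halogen, monovalent) → 0 H
  atom 13: C, bond orders sum to 2 (valence 4) → 2 H
  atom 14: C, bond orders sum to 2 (valence 4) → 2 H
  atom 15: C, bond orders sum to 1 (valence 4) → 3 H
Total hydrogens: 15.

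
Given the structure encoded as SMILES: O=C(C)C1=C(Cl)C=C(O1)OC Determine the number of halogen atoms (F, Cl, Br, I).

Halogen atoms appear at heavy-atom position 6 (1×Cl).
Other groups present: 1 ether, 1 ketone.
Halogen count: 1.

1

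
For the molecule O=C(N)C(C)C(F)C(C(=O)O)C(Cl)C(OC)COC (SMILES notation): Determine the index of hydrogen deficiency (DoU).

2

Molecular formula: C11H19ClFNO5.
DoU = (2C + 2 + N − H − X) / 2, where X is the halogen count and O/S are ignored.
    = (2·11 + 2 + 1 − 19 − 2) / 2 = 4 / 2 = 2.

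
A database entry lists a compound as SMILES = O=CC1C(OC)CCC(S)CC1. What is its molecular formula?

Walk through each heavy atom and fill implicit hydrogens from standard valence (C 4, N 3, O 2, S 2, halogen 1):
  atom 1: O, bond orders sum to 2 (valence 2) → 0 H
  atom 2: C, bond orders sum to 3 (valence 4) → 1 H
  atom 3: C, bond orders sum to 3 (valence 4) → 1 H
  atom 4: C, bond orders sum to 3 (valence 4) → 1 H
  atom 5: O, bond orders sum to 2 (valence 2) → 0 H
  atom 6: C, bond orders sum to 1 (valence 4) → 3 H
  atom 7: C, bond orders sum to 2 (valence 4) → 2 H
  atom 8: C, bond orders sum to 2 (valence 4) → 2 H
  atom 9: C, bond orders sum to 3 (valence 4) → 1 H
  atom 10: S, bond orders sum to 1 (valence 2) → 1 H
  atom 11: C, bond orders sum to 2 (valence 4) → 2 H
  atom 12: C, bond orders sum to 2 (valence 4) → 2 H
Totals → C:9, H:16, O:2, S:1.

C9H16O2S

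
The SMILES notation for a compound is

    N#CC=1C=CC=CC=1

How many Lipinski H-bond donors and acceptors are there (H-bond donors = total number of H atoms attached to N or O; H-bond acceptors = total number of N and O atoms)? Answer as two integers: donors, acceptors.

0, 1

Donors: find every N or O and count the H atoms it carries.
  atom 1 (N): bond orders sum to 3 → 0 H
Lipinski HBD = 0.
Acceptors: N atoms = 1, O atoms = 0 → HBA = 1.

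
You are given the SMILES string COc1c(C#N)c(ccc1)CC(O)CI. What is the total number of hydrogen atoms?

Walk through each heavy atom and fill implicit hydrogens from standard valence (C 4, N 3, O 2, S 2, halogen 1); for lowercase aromatic atoms, an aromatic c carries 1 H when it has two neighbours and 0 H with three, and aromatic n carries 0 H:
  atom 1: C, bond orders sum to 1 (valence 4) → 3 H
  atom 2: O, bond orders sum to 2 (valence 2) → 0 H
  atom 3: aromatic c, 3 neighbours → 0 H
  atom 4: aromatic c, 3 neighbours → 0 H
  atom 5: C, bond orders sum to 4 (valence 4) → 0 H
  atom 6: N, bond orders sum to 3 (valence 3) → 0 H
  atom 7: aromatic c, 3 neighbours → 0 H
  atom 8: aromatic c, 2 neighbours → 1 H
  atom 9: aromatic c, 2 neighbours → 1 H
  atom 10: aromatic c, 2 neighbours → 1 H
  atom 11: C, bond orders sum to 2 (valence 4) → 2 H
  atom 12: C, bond orders sum to 3 (valence 4) → 1 H
  atom 13: O, bond orders sum to 1 (valence 2) → 1 H
  atom 14: C, bond orders sum to 2 (valence 4) → 2 H
  atom 15: I (halogen, monovalent) → 0 H
Total hydrogens: 12.

12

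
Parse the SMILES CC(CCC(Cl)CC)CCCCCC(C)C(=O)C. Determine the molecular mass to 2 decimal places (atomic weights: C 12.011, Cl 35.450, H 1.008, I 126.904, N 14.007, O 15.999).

274.87 g/mol

First, the molecular formula is C16H31ClO (counting implicit H from valence).
  C: 16 × 12.011 = 192.176
  Cl: 1 × 35.450 = 35.450
  H: 31 × 1.008 = 31.248
  O: 1 × 15.999 = 15.999
Sum: 16×12.011 + 1×35.450 + 31×1.008 + 1×15.999 = 274.873 → 274.87 g/mol.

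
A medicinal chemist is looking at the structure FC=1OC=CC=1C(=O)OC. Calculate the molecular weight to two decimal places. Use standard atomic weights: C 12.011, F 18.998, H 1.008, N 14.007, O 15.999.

144.10 g/mol

First, the molecular formula is C6H5FO3 (counting implicit H from valence).
  C: 6 × 12.011 = 72.066
  F: 1 × 18.998 = 18.998
  H: 5 × 1.008 = 5.040
  O: 3 × 15.999 = 47.997
Sum: 6×12.011 + 1×18.998 + 5×1.008 + 3×15.999 = 144.101 → 144.10 g/mol.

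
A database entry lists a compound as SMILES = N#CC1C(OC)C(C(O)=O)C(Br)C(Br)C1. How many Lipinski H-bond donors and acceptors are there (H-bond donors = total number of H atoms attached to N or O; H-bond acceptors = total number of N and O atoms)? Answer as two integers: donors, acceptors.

1, 4

Donors: find every N or O and count the H atoms it carries.
  atom 1 (N): bond orders sum to 3 → 0 H
  atom 5 (O): bond orders sum to 2 → 0 H
  atom 9 (O): bond orders sum to 1 → 1 H
  atom 10 (O): bond orders sum to 2 → 0 H
Lipinski HBD = 1.
Acceptors: N atoms = 1, O atoms = 3 → HBA = 4.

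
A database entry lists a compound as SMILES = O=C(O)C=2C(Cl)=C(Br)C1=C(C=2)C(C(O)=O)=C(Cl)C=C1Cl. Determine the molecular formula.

Walk through each heavy atom and fill implicit hydrogens from standard valence (C 4, N 3, O 2, S 2, halogen 1):
  atom 1: O, bond orders sum to 2 (valence 2) → 0 H
  atom 2: C, bond orders sum to 4 (valence 4) → 0 H
  atom 3: O, bond orders sum to 1 (valence 2) → 1 H
  atom 4: C, bond orders sum to 4 (valence 4) → 0 H
  atom 5: C, bond orders sum to 4 (valence 4) → 0 H
  atom 6: Cl (halogen, monovalent) → 0 H
  atom 7: C, bond orders sum to 4 (valence 4) → 0 H
  atom 8: Br (halogen, monovalent) → 0 H
  atom 9: C, bond orders sum to 4 (valence 4) → 0 H
  atom 10: C, bond orders sum to 4 (valence 4) → 0 H
  atom 11: C, bond orders sum to 3 (valence 4) → 1 H
  atom 12: C, bond orders sum to 4 (valence 4) → 0 H
  atom 13: C, bond orders sum to 4 (valence 4) → 0 H
  atom 14: O, bond orders sum to 1 (valence 2) → 1 H
  atom 15: O, bond orders sum to 2 (valence 2) → 0 H
  atom 16: C, bond orders sum to 4 (valence 4) → 0 H
  atom 17: Cl (halogen, monovalent) → 0 H
  atom 18: C, bond orders sum to 3 (valence 4) → 1 H
  atom 19: C, bond orders sum to 4 (valence 4) → 0 H
  atom 20: Cl (halogen, monovalent) → 0 H
Totals → C:12, H:4, Br:1, Cl:3, O:4.

C12H4BrCl3O4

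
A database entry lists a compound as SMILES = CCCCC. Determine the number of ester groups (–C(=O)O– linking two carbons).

0

Scan the SMILES for the ester motif — none present.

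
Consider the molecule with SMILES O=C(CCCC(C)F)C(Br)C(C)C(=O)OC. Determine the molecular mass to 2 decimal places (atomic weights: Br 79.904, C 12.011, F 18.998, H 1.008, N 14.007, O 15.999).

297.16 g/mol

First, the molecular formula is C11H18BrFO3 (counting implicit H from valence).
  Br: 1 × 79.904 = 79.904
  C: 11 × 12.011 = 132.121
  F: 1 × 18.998 = 18.998
  H: 18 × 1.008 = 18.144
  O: 3 × 15.999 = 47.997
Sum: 1×79.904 + 11×12.011 + 1×18.998 + 18×1.008 + 3×15.999 = 297.164 → 297.16 g/mol.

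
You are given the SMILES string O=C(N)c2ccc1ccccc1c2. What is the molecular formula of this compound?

Walk through each heavy atom and fill implicit hydrogens from standard valence (C 4, N 3, O 2, S 2, halogen 1); for lowercase aromatic atoms, an aromatic c carries 1 H when it has two neighbours and 0 H with three, and aromatic n carries 0 H:
  atom 1: O, bond orders sum to 2 (valence 2) → 0 H
  atom 2: C, bond orders sum to 4 (valence 4) → 0 H
  atom 3: N, bond orders sum to 1 (valence 3) → 2 H
  atom 4: aromatic c, 3 neighbours → 0 H
  atom 5: aromatic c, 2 neighbours → 1 H
  atom 6: aromatic c, 2 neighbours → 1 H
  atom 7: aromatic c, 3 neighbours → 0 H
  atom 8: aromatic c, 2 neighbours → 1 H
  atom 9: aromatic c, 2 neighbours → 1 H
  atom 10: aromatic c, 2 neighbours → 1 H
  atom 11: aromatic c, 2 neighbours → 1 H
  atom 12: aromatic c, 3 neighbours → 0 H
  atom 13: aromatic c, 2 neighbours → 1 H
Totals → C:11, H:9, N:1, O:1.

C11H9NO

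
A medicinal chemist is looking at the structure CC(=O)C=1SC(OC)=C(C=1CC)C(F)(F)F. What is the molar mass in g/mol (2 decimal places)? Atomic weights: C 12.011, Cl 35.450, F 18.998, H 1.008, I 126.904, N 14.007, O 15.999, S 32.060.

252.25 g/mol

First, the molecular formula is C10H11F3O2S (counting implicit H from valence).
  C: 10 × 12.011 = 120.110
  F: 3 × 18.998 = 56.994
  H: 11 × 1.008 = 11.088
  O: 2 × 15.999 = 31.998
  S: 1 × 32.060 = 32.060
Sum: 10×12.011 + 3×18.998 + 11×1.008 + 2×15.999 + 1×32.060 = 252.250 → 252.25 g/mol.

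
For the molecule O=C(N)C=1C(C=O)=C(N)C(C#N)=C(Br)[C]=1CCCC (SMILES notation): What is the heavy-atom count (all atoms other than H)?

Every atom symbol written in the SMILES (organic subset) is one heavy atom; implicit H are not written.
Heavy atoms by element → Br:1, C:13, N:3, O:2.
Total: 19.

19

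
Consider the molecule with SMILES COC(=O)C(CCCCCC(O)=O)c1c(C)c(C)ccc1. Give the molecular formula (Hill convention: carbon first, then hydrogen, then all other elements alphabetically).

C17H24O4

Walk through each heavy atom and fill implicit hydrogens from standard valence (C 4, N 3, O 2, S 2, halogen 1); for lowercase aromatic atoms, an aromatic c carries 1 H when it has two neighbours and 0 H with three, and aromatic n carries 0 H:
  atom 1: C, bond orders sum to 1 (valence 4) → 3 H
  atom 2: O, bond orders sum to 2 (valence 2) → 0 H
  atom 3: C, bond orders sum to 4 (valence 4) → 0 H
  atom 4: O, bond orders sum to 2 (valence 2) → 0 H
  atom 5: C, bond orders sum to 3 (valence 4) → 1 H
  atom 6: C, bond orders sum to 2 (valence 4) → 2 H
  atom 7: C, bond orders sum to 2 (valence 4) → 2 H
  atom 8: C, bond orders sum to 2 (valence 4) → 2 H
  atom 9: C, bond orders sum to 2 (valence 4) → 2 H
  atom 10: C, bond orders sum to 2 (valence 4) → 2 H
  atom 11: C, bond orders sum to 4 (valence 4) → 0 H
  atom 12: O, bond orders sum to 1 (valence 2) → 1 H
  atom 13: O, bond orders sum to 2 (valence 2) → 0 H
  atom 14: aromatic c, 3 neighbours → 0 H
  atom 15: aromatic c, 3 neighbours → 0 H
  atom 16: C, bond orders sum to 1 (valence 4) → 3 H
  atom 17: aromatic c, 3 neighbours → 0 H
  atom 18: C, bond orders sum to 1 (valence 4) → 3 H
  atom 19: aromatic c, 2 neighbours → 1 H
  atom 20: aromatic c, 2 neighbours → 1 H
  atom 21: aromatic c, 2 neighbours → 1 H
Totals → C:17, H:24, O:4.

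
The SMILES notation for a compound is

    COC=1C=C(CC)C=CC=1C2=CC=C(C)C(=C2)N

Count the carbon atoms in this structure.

Count every carbon token in the SMILES (each C, including those in ring-closure positions and inside branches).
Carbon count: 16.

16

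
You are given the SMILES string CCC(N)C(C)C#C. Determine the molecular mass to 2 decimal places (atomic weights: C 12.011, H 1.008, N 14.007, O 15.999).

First, the molecular formula is C7H13N (counting implicit H from valence).
  C: 7 × 12.011 = 84.077
  H: 13 × 1.008 = 13.104
  N: 1 × 14.007 = 14.007
Sum: 7×12.011 + 13×1.008 + 1×14.007 = 111.188 → 111.19 g/mol.

111.19 g/mol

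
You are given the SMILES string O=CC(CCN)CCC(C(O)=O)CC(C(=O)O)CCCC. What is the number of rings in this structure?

In SMILES, each pair of matching ring-closure digits denotes one ring-closing bond; the number of such bonds equals the number of independent rings.
Ring-closure bonds here: 0.

0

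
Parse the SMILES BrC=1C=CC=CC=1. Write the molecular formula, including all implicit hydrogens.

Walk through each heavy atom and fill implicit hydrogens from standard valence (C 4, N 3, O 2, S 2, halogen 1):
  atom 1: Br (halogen, monovalent) → 0 H
  atom 2: C, bond orders sum to 4 (valence 4) → 0 H
  atom 3: C, bond orders sum to 3 (valence 4) → 1 H
  atom 4: C, bond orders sum to 3 (valence 4) → 1 H
  atom 5: C, bond orders sum to 3 (valence 4) → 1 H
  atom 6: C, bond orders sum to 3 (valence 4) → 1 H
  atom 7: C, bond orders sum to 3 (valence 4) → 1 H
Totals → C:6, H:5, Br:1.
In Hill order: C6H5Br.

C6H5Br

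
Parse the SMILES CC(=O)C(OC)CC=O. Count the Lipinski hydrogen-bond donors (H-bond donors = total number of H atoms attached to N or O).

0

Donors: find every N or O and count the H atoms it carries.
  atom 3 (O): bond orders sum to 2 → 0 H
  atom 5 (O): bond orders sum to 2 → 0 H
  atom 9 (O): bond orders sum to 2 → 0 H
Lipinski HBD = 0.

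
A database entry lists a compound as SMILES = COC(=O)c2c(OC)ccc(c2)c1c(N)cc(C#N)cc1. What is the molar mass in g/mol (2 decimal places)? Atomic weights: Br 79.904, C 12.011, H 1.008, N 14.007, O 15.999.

282.30 g/mol

First, the molecular formula is C16H14N2O3 (counting implicit H from valence).
  C: 16 × 12.011 = 192.176
  H: 14 × 1.008 = 14.112
  N: 2 × 14.007 = 28.014
  O: 3 × 15.999 = 47.997
Sum: 16×12.011 + 14×1.008 + 2×14.007 + 3×15.999 = 282.299 → 282.30 g/mol.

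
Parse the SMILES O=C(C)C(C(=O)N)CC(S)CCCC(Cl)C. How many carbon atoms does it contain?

Count every carbon token in the SMILES (each C, including those in ring-closure positions and inside branches).
Carbon count: 11.

11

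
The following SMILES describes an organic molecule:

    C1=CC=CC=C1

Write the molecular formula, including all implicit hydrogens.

C6H6

Walk through each heavy atom and fill implicit hydrogens from standard valence (C 4, N 3, O 2, S 2, halogen 1):
  atom 1: C, bond orders sum to 3 (valence 4) → 1 H
  atom 2: C, bond orders sum to 3 (valence 4) → 1 H
  atom 3: C, bond orders sum to 3 (valence 4) → 1 H
  atom 4: C, bond orders sum to 3 (valence 4) → 1 H
  atom 5: C, bond orders sum to 3 (valence 4) → 1 H
  atom 6: C, bond orders sum to 3 (valence 4) → 1 H
Totals → C:6, H:6.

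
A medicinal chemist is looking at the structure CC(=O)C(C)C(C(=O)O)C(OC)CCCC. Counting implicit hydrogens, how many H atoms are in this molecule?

Walk through each heavy atom and fill implicit hydrogens from standard valence (C 4, N 3, O 2, S 2, halogen 1):
  atom 1: C, bond orders sum to 1 (valence 4) → 3 H
  atom 2: C, bond orders sum to 4 (valence 4) → 0 H
  atom 3: O, bond orders sum to 2 (valence 2) → 0 H
  atom 4: C, bond orders sum to 3 (valence 4) → 1 H
  atom 5: C, bond orders sum to 1 (valence 4) → 3 H
  atom 6: C, bond orders sum to 3 (valence 4) → 1 H
  atom 7: C, bond orders sum to 4 (valence 4) → 0 H
  atom 8: O, bond orders sum to 2 (valence 2) → 0 H
  atom 9: O, bond orders sum to 1 (valence 2) → 1 H
  atom 10: C, bond orders sum to 3 (valence 4) → 1 H
  atom 11: O, bond orders sum to 2 (valence 2) → 0 H
  atom 12: C, bond orders sum to 1 (valence 4) → 3 H
  atom 13: C, bond orders sum to 2 (valence 4) → 2 H
  atom 14: C, bond orders sum to 2 (valence 4) → 2 H
  atom 15: C, bond orders sum to 2 (valence 4) → 2 H
  atom 16: C, bond orders sum to 1 (valence 4) → 3 H
Total hydrogens: 22.

22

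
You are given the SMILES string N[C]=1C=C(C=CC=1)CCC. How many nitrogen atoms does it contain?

Scan the SMILES for N atoms (remember two-letter symbols like Cl and Br are single atoms).
Nitrogen count: 1.

1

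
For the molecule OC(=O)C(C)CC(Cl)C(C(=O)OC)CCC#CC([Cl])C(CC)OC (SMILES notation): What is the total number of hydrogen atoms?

Walk through each heavy atom and fill implicit hydrogens from standard valence (C 4, N 3, O 2, S 2, halogen 1):
  atom 1: O, bond orders sum to 1 (valence 2) → 1 H
  atom 2: C, bond orders sum to 4 (valence 4) → 0 H
  atom 3: O, bond orders sum to 2 (valence 2) → 0 H
  atom 4: C, bond orders sum to 3 (valence 4) → 1 H
  atom 5: C, bond orders sum to 1 (valence 4) → 3 H
  atom 6: C, bond orders sum to 2 (valence 4) → 2 H
  atom 7: C, bond orders sum to 3 (valence 4) → 1 H
  atom 8: Cl (halogen, monovalent) → 0 H
  atom 9: C, bond orders sum to 3 (valence 4) → 1 H
  atom 10: C, bond orders sum to 4 (valence 4) → 0 H
  atom 11: O, bond orders sum to 2 (valence 2) → 0 H
  atom 12: O, bond orders sum to 2 (valence 2) → 0 H
  atom 13: C, bond orders sum to 1 (valence 4) → 3 H
  atom 14: C, bond orders sum to 2 (valence 4) → 2 H
  atom 15: C, bond orders sum to 2 (valence 4) → 2 H
  atom 16: C, bond orders sum to 4 (valence 4) → 0 H
  atom 17: C, bond orders sum to 4 (valence 4) → 0 H
  atom 18: C, bond orders sum to 3 (valence 4) → 1 H
  atom 19: Cl with explicit H count 0
  atom 20: C, bond orders sum to 3 (valence 4) → 1 H
  atom 21: C, bond orders sum to 2 (valence 4) → 2 H
  atom 22: C, bond orders sum to 1 (valence 4) → 3 H
  atom 23: O, bond orders sum to 2 (valence 2) → 0 H
  atom 24: C, bond orders sum to 1 (valence 4) → 3 H
Total hydrogens: 26.

26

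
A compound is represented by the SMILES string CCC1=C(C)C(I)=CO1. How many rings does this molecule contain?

1

In SMILES, each pair of matching ring-closure digits denotes one ring-closing bond; the number of such bonds equals the number of independent rings.
Ring-closure bonds here: 1.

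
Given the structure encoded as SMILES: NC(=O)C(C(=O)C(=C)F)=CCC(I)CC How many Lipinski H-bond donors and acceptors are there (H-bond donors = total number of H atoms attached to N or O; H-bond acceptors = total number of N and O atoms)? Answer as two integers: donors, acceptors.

2, 3

Donors: find every N or O and count the H atoms it carries.
  atom 1 (N): bond orders sum to 1 → 2 H
  atom 3 (O): bond orders sum to 2 → 0 H
  atom 6 (O): bond orders sum to 2 → 0 H
Lipinski HBD = 2.
Acceptors: N atoms = 1, O atoms = 2 → HBA = 3.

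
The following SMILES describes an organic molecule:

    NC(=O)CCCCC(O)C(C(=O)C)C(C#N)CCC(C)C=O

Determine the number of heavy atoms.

Every atom symbol written in the SMILES (organic subset) is one heavy atom; implicit H are not written.
Heavy atoms by element → C:16, N:2, O:4.
Total: 22.

22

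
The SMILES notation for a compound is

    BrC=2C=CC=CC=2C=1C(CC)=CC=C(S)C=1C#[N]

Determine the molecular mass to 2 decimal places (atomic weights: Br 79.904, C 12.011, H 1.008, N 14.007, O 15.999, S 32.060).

318.23 g/mol

First, the molecular formula is C15H12BrNS (counting implicit H from valence).
  Br: 1 × 79.904 = 79.904
  C: 15 × 12.011 = 180.165
  H: 12 × 1.008 = 12.096
  N: 1 × 14.007 = 14.007
  S: 1 × 32.060 = 32.060
Sum: 1×79.904 + 15×12.011 + 12×1.008 + 1×14.007 + 1×32.060 = 318.232 → 318.23 g/mol.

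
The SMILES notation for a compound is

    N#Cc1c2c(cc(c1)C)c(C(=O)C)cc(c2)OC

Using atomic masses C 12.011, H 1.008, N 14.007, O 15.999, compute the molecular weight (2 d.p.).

239.27 g/mol

First, the molecular formula is C15H13NO2 (counting implicit H from valence).
  C: 15 × 12.011 = 180.165
  H: 13 × 1.008 = 13.104
  N: 1 × 14.007 = 14.007
  O: 2 × 15.999 = 31.998
Sum: 15×12.011 + 13×1.008 + 1×14.007 + 2×15.999 = 239.274 → 239.27 g/mol.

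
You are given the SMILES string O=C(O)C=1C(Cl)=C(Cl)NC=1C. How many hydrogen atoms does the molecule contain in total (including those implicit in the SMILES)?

Walk through each heavy atom and fill implicit hydrogens from standard valence (C 4, N 3, O 2, S 2, halogen 1):
  atom 1: O, bond orders sum to 2 (valence 2) → 0 H
  atom 2: C, bond orders sum to 4 (valence 4) → 0 H
  atom 3: O, bond orders sum to 1 (valence 2) → 1 H
  atom 4: C, bond orders sum to 4 (valence 4) → 0 H
  atom 5: C, bond orders sum to 4 (valence 4) → 0 H
  atom 6: Cl (halogen, monovalent) → 0 H
  atom 7: C, bond orders sum to 4 (valence 4) → 0 H
  atom 8: Cl (halogen, monovalent) → 0 H
  atom 9: N, bond orders sum to 2 (valence 3) → 1 H
  atom 10: C, bond orders sum to 4 (valence 4) → 0 H
  atom 11: C, bond orders sum to 1 (valence 4) → 3 H
Total hydrogens: 5.

5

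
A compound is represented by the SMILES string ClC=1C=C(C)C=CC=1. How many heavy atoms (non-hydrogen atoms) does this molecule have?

Every atom symbol written in the SMILES (organic subset) is one heavy atom; implicit H are not written.
Heavy atoms by element → C:7, Cl:1.
Total: 8.

8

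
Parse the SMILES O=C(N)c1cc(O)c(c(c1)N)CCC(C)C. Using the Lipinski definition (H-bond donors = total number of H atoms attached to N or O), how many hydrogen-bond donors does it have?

5

Donors: find every N or O and count the H atoms it carries.
  atom 1 (O): bond orders sum to 2 → 0 H
  atom 3 (N): bond orders sum to 1 → 2 H
  atom 7 (O): bond orders sum to 1 → 1 H
  atom 11 (N): bond orders sum to 1 → 2 H
Lipinski HBD = 5.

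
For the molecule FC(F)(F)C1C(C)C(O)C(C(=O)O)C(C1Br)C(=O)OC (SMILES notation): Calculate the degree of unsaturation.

Molecular formula: C11H14BrF3O5.
DoU = (2C + 2 + N − H − X) / 2, where X is the halogen count and O/S are ignored.
    = (2·11 + 2 + 0 − 14 − 4) / 2 = 6 / 2 = 3.

3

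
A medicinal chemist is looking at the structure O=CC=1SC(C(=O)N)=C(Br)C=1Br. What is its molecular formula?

Walk through each heavy atom and fill implicit hydrogens from standard valence (C 4, N 3, O 2, S 2, halogen 1):
  atom 1: O, bond orders sum to 2 (valence 2) → 0 H
  atom 2: C, bond orders sum to 3 (valence 4) → 1 H
  atom 3: C, bond orders sum to 4 (valence 4) → 0 H
  atom 4: S, bond orders sum to 2 (valence 2) → 0 H
  atom 5: C, bond orders sum to 4 (valence 4) → 0 H
  atom 6: C, bond orders sum to 4 (valence 4) → 0 H
  atom 7: O, bond orders sum to 2 (valence 2) → 0 H
  atom 8: N, bond orders sum to 1 (valence 3) → 2 H
  atom 9: C, bond orders sum to 4 (valence 4) → 0 H
  atom 10: Br (halogen, monovalent) → 0 H
  atom 11: C, bond orders sum to 4 (valence 4) → 0 H
  atom 12: Br (halogen, monovalent) → 0 H
Totals → C:6, H:3, Br:2, N:1, O:2, S:1.
In Hill order: C6H3Br2NO2S.

C6H3Br2NO2S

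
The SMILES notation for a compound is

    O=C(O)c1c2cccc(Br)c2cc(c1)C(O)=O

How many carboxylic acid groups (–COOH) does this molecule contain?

2

The carboxylic acid motif appears at heavy-atom positions 2, 15 in the SMILES.
Carboxylic acid count: 2.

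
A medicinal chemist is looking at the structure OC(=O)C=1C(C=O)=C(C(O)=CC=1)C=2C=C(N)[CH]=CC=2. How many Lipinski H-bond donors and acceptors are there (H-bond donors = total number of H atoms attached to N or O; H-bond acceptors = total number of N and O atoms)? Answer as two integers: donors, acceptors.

Donors: find every N or O and count the H atoms it carries.
  atom 1 (O): bond orders sum to 1 → 1 H
  atom 3 (O): bond orders sum to 2 → 0 H
  atom 7 (O): bond orders sum to 2 → 0 H
  atom 10 (O): bond orders sum to 1 → 1 H
  atom 16 (N): bond orders sum to 1 → 2 H
Lipinski HBD = 4.
Acceptors: N atoms = 1, O atoms = 4 → HBA = 5.

4, 5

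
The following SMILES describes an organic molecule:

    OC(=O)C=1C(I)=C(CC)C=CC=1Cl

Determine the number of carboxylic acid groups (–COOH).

The carboxylic acid motif appears at heavy-atom position 2 in the SMILES.
Carboxylic acid count: 1.

1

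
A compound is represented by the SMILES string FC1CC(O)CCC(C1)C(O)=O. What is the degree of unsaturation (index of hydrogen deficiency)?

Molecular formula: C8H13FO3.
DoU = (2C + 2 + N − H − X) / 2, where X is the halogen count and O/S are ignored.
    = (2·8 + 2 + 0 − 13 − 1) / 2 = 4 / 2 = 2.

2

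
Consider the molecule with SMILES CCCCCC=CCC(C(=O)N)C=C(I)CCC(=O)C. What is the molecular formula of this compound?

C16H26INO2

Walk through each heavy atom and fill implicit hydrogens from standard valence (C 4, N 3, O 2, S 2, halogen 1):
  atom 1: C, bond orders sum to 1 (valence 4) → 3 H
  atom 2: C, bond orders sum to 2 (valence 4) → 2 H
  atom 3: C, bond orders sum to 2 (valence 4) → 2 H
  atom 4: C, bond orders sum to 2 (valence 4) → 2 H
  atom 5: C, bond orders sum to 2 (valence 4) → 2 H
  atom 6: C, bond orders sum to 3 (valence 4) → 1 H
  atom 7: C, bond orders sum to 3 (valence 4) → 1 H
  atom 8: C, bond orders sum to 2 (valence 4) → 2 H
  atom 9: C, bond orders sum to 3 (valence 4) → 1 H
  atom 10: C, bond orders sum to 4 (valence 4) → 0 H
  atom 11: O, bond orders sum to 2 (valence 2) → 0 H
  atom 12: N, bond orders sum to 1 (valence 3) → 2 H
  atom 13: C, bond orders sum to 3 (valence 4) → 1 H
  atom 14: C, bond orders sum to 4 (valence 4) → 0 H
  atom 15: I (halogen, monovalent) → 0 H
  atom 16: C, bond orders sum to 2 (valence 4) → 2 H
  atom 17: C, bond orders sum to 2 (valence 4) → 2 H
  atom 18: C, bond orders sum to 4 (valence 4) → 0 H
  atom 19: O, bond orders sum to 2 (valence 2) → 0 H
  atom 20: C, bond orders sum to 1 (valence 4) → 3 H
Totals → C:16, H:26, I:1, N:1, O:2.
In Hill order: C16H26INO2.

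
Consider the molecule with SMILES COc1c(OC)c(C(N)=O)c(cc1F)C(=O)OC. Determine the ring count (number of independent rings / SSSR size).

1

In SMILES, each pair of matching ring-closure digits denotes one ring-closing bond; the number of such bonds equals the number of independent rings.
Ring-closure bonds here: 1.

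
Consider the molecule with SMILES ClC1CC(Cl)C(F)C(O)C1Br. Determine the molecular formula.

C6H8BrCl2FO

Walk through each heavy atom and fill implicit hydrogens from standard valence (C 4, N 3, O 2, S 2, halogen 1):
  atom 1: Cl (halogen, monovalent) → 0 H
  atom 2: C, bond orders sum to 3 (valence 4) → 1 H
  atom 3: C, bond orders sum to 2 (valence 4) → 2 H
  atom 4: C, bond orders sum to 3 (valence 4) → 1 H
  atom 5: Cl (halogen, monovalent) → 0 H
  atom 6: C, bond orders sum to 3 (valence 4) → 1 H
  atom 7: F (halogen, monovalent) → 0 H
  atom 8: C, bond orders sum to 3 (valence 4) → 1 H
  atom 9: O, bond orders sum to 1 (valence 2) → 1 H
  atom 10: C, bond orders sum to 3 (valence 4) → 1 H
  atom 11: Br (halogen, monovalent) → 0 H
Totals → C:6, H:8, Br:1, Cl:2, F:1, O:1.
In Hill order: C6H8BrCl2FO.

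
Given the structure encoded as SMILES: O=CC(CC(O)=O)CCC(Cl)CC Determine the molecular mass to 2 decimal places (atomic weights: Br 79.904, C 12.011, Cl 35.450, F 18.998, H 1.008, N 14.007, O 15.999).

206.67 g/mol

First, the molecular formula is C9H15ClO3 (counting implicit H from valence).
  C: 9 × 12.011 = 108.099
  Cl: 1 × 35.450 = 35.450
  H: 15 × 1.008 = 15.120
  O: 3 × 15.999 = 47.997
Sum: 9×12.011 + 1×35.450 + 15×1.008 + 3×15.999 = 206.666 → 206.67 g/mol.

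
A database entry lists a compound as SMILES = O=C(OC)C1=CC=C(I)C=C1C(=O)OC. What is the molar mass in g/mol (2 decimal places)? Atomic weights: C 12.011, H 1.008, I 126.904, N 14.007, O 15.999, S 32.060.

320.08 g/mol

First, the molecular formula is C10H9IO4 (counting implicit H from valence).
  C: 10 × 12.011 = 120.110
  H: 9 × 1.008 = 9.072
  I: 1 × 126.904 = 126.904
  O: 4 × 15.999 = 63.996
Sum: 10×12.011 + 9×1.008 + 1×126.904 + 4×15.999 = 320.082 → 320.08 g/mol.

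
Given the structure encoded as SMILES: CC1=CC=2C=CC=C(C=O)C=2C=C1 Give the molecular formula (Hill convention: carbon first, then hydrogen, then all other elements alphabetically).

Walk through each heavy atom and fill implicit hydrogens from standard valence (C 4, N 3, O 2, S 2, halogen 1):
  atom 1: C, bond orders sum to 1 (valence 4) → 3 H
  atom 2: C, bond orders sum to 4 (valence 4) → 0 H
  atom 3: C, bond orders sum to 3 (valence 4) → 1 H
  atom 4: C, bond orders sum to 4 (valence 4) → 0 H
  atom 5: C, bond orders sum to 3 (valence 4) → 1 H
  atom 6: C, bond orders sum to 3 (valence 4) → 1 H
  atom 7: C, bond orders sum to 3 (valence 4) → 1 H
  atom 8: C, bond orders sum to 4 (valence 4) → 0 H
  atom 9: C, bond orders sum to 3 (valence 4) → 1 H
  atom 10: O, bond orders sum to 2 (valence 2) → 0 H
  atom 11: C, bond orders sum to 4 (valence 4) → 0 H
  atom 12: C, bond orders sum to 3 (valence 4) → 1 H
  atom 13: C, bond orders sum to 3 (valence 4) → 1 H
Totals → C:12, H:10, O:1.
In Hill order: C12H10O.

C12H10O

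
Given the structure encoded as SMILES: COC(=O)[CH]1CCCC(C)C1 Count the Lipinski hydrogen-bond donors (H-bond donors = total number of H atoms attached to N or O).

Donors: find every N or O and count the H atoms it carries.
  atom 2 (O): bond orders sum to 2 → 0 H
  atom 4 (O): bond orders sum to 2 → 0 H
Lipinski HBD = 0.

0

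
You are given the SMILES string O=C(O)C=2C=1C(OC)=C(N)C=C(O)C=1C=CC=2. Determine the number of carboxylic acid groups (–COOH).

The carboxylic acid motif appears at heavy-atom position 2 in the SMILES.
Other groups present: 1 ether, 1 hydroxyl, 1 primary amine.
Carboxylic acid count: 1.

1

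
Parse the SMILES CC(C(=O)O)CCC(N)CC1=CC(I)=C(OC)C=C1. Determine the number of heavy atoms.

19

Every atom symbol written in the SMILES (organic subset) is one heavy atom; implicit H are not written.
Heavy atoms by element → C:14, I:1, N:1, O:3.
Total: 19.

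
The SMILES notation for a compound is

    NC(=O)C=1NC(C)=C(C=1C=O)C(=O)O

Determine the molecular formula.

Walk through each heavy atom and fill implicit hydrogens from standard valence (C 4, N 3, O 2, S 2, halogen 1):
  atom 1: N, bond orders sum to 1 (valence 3) → 2 H
  atom 2: C, bond orders sum to 4 (valence 4) → 0 H
  atom 3: O, bond orders sum to 2 (valence 2) → 0 H
  atom 4: C, bond orders sum to 4 (valence 4) → 0 H
  atom 5: N, bond orders sum to 2 (valence 3) → 1 H
  atom 6: C, bond orders sum to 4 (valence 4) → 0 H
  atom 7: C, bond orders sum to 1 (valence 4) → 3 H
  atom 8: C, bond orders sum to 4 (valence 4) → 0 H
  atom 9: C, bond orders sum to 4 (valence 4) → 0 H
  atom 10: C, bond orders sum to 3 (valence 4) → 1 H
  atom 11: O, bond orders sum to 2 (valence 2) → 0 H
  atom 12: C, bond orders sum to 4 (valence 4) → 0 H
  atom 13: O, bond orders sum to 2 (valence 2) → 0 H
  atom 14: O, bond orders sum to 1 (valence 2) → 1 H
Totals → C:8, H:8, N:2, O:4.
In Hill order: C8H8N2O4.

C8H8N2O4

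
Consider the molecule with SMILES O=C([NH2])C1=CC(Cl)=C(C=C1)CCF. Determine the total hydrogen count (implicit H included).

Walk through each heavy atom and fill implicit hydrogens from standard valence (C 4, N 3, O 2, S 2, halogen 1):
  atom 1: O, bond orders sum to 2 (valence 2) → 0 H
  atom 2: C, bond orders sum to 4 (valence 4) → 0 H
  atom 3: N with explicit H count 2
  atom 4: C, bond orders sum to 4 (valence 4) → 0 H
  atom 5: C, bond orders sum to 3 (valence 4) → 1 H
  atom 6: C, bond orders sum to 4 (valence 4) → 0 H
  atom 7: Cl (halogen, monovalent) → 0 H
  atom 8: C, bond orders sum to 4 (valence 4) → 0 H
  atom 9: C, bond orders sum to 3 (valence 4) → 1 H
  atom 10: C, bond orders sum to 3 (valence 4) → 1 H
  atom 11: C, bond orders sum to 2 (valence 4) → 2 H
  atom 12: C, bond orders sum to 2 (valence 4) → 2 H
  atom 13: F (halogen, monovalent) → 0 H
Total hydrogens: 9.

9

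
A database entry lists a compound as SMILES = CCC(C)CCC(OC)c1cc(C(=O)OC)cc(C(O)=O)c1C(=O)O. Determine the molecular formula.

C18H24O7

Walk through each heavy atom and fill implicit hydrogens from standard valence (C 4, N 3, O 2, S 2, halogen 1); for lowercase aromatic atoms, an aromatic c carries 1 H when it has two neighbours and 0 H with three, and aromatic n carries 0 H:
  atom 1: C, bond orders sum to 1 (valence 4) → 3 H
  atom 2: C, bond orders sum to 2 (valence 4) → 2 H
  atom 3: C, bond orders sum to 3 (valence 4) → 1 H
  atom 4: C, bond orders sum to 1 (valence 4) → 3 H
  atom 5: C, bond orders sum to 2 (valence 4) → 2 H
  atom 6: C, bond orders sum to 2 (valence 4) → 2 H
  atom 7: C, bond orders sum to 3 (valence 4) → 1 H
  atom 8: O, bond orders sum to 2 (valence 2) → 0 H
  atom 9: C, bond orders sum to 1 (valence 4) → 3 H
  atom 10: aromatic c, 3 neighbours → 0 H
  atom 11: aromatic c, 2 neighbours → 1 H
  atom 12: aromatic c, 3 neighbours → 0 H
  atom 13: C, bond orders sum to 4 (valence 4) → 0 H
  atom 14: O, bond orders sum to 2 (valence 2) → 0 H
  atom 15: O, bond orders sum to 2 (valence 2) → 0 H
  atom 16: C, bond orders sum to 1 (valence 4) → 3 H
  atom 17: aromatic c, 2 neighbours → 1 H
  atom 18: aromatic c, 3 neighbours → 0 H
  atom 19: C, bond orders sum to 4 (valence 4) → 0 H
  atom 20: O, bond orders sum to 1 (valence 2) → 1 H
  atom 21: O, bond orders sum to 2 (valence 2) → 0 H
  atom 22: aromatic c, 3 neighbours → 0 H
  atom 23: C, bond orders sum to 4 (valence 4) → 0 H
  atom 24: O, bond orders sum to 2 (valence 2) → 0 H
  atom 25: O, bond orders sum to 1 (valence 2) → 1 H
Totals → C:18, H:24, O:7.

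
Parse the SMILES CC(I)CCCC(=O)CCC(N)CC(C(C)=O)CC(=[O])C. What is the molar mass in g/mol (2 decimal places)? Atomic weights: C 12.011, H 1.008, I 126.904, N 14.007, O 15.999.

First, the molecular formula is C16H28INO3 (counting implicit H from valence).
  C: 16 × 12.011 = 192.176
  H: 28 × 1.008 = 28.224
  I: 1 × 126.904 = 126.904
  N: 1 × 14.007 = 14.007
  O: 3 × 15.999 = 47.997
Sum: 16×12.011 + 28×1.008 + 1×126.904 + 1×14.007 + 3×15.999 = 409.308 → 409.31 g/mol.

409.31 g/mol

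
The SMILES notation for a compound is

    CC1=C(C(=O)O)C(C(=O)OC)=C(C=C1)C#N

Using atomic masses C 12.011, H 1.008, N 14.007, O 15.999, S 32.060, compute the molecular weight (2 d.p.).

First, the molecular formula is C11H9NO4 (counting implicit H from valence).
  C: 11 × 12.011 = 132.121
  H: 9 × 1.008 = 9.072
  N: 1 × 14.007 = 14.007
  O: 4 × 15.999 = 63.996
Sum: 11×12.011 + 9×1.008 + 1×14.007 + 4×15.999 = 219.196 → 219.20 g/mol.

219.20 g/mol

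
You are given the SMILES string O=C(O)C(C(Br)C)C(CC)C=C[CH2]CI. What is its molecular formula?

C11H18BrIO2

Walk through each heavy atom and fill implicit hydrogens from standard valence (C 4, N 3, O 2, S 2, halogen 1):
  atom 1: O, bond orders sum to 2 (valence 2) → 0 H
  atom 2: C, bond orders sum to 4 (valence 4) → 0 H
  atom 3: O, bond orders sum to 1 (valence 2) → 1 H
  atom 4: C, bond orders sum to 3 (valence 4) → 1 H
  atom 5: C, bond orders sum to 3 (valence 4) → 1 H
  atom 6: Br (halogen, monovalent) → 0 H
  atom 7: C, bond orders sum to 1 (valence 4) → 3 H
  atom 8: C, bond orders sum to 3 (valence 4) → 1 H
  atom 9: C, bond orders sum to 2 (valence 4) → 2 H
  atom 10: C, bond orders sum to 1 (valence 4) → 3 H
  atom 11: C, bond orders sum to 3 (valence 4) → 1 H
  atom 12: C, bond orders sum to 3 (valence 4) → 1 H
  atom 13: C with explicit H count 2
  atom 14: C, bond orders sum to 2 (valence 4) → 2 H
  atom 15: I (halogen, monovalent) → 0 H
Totals → C:11, H:18, Br:1, I:1, O:2.
In Hill order: C11H18BrIO2.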